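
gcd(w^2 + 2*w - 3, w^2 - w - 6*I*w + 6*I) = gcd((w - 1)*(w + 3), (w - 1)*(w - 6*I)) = w - 1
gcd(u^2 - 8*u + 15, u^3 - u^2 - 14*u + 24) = u - 3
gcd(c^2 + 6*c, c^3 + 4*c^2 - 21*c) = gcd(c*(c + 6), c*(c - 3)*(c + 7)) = c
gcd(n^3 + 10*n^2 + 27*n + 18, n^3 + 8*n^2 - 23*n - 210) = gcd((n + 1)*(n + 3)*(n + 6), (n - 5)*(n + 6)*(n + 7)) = n + 6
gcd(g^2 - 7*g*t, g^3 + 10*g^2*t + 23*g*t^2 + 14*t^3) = 1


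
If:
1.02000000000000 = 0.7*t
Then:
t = 1.46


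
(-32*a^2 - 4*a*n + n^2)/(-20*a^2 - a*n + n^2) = (8*a - n)/(5*a - n)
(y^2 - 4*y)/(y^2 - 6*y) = (y - 4)/(y - 6)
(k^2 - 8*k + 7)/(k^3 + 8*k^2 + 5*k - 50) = (k^2 - 8*k + 7)/(k^3 + 8*k^2 + 5*k - 50)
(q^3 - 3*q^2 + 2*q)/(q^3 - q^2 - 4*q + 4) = q/(q + 2)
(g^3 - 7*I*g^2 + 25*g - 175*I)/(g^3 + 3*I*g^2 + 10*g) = (g^2 - 12*I*g - 35)/(g*(g - 2*I))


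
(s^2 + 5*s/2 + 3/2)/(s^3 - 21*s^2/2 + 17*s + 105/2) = (s + 1)/(s^2 - 12*s + 35)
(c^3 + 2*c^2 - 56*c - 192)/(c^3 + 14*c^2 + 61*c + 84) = (c^2 - 2*c - 48)/(c^2 + 10*c + 21)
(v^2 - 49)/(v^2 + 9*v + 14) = (v - 7)/(v + 2)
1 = 1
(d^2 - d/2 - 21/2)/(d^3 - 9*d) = (d - 7/2)/(d*(d - 3))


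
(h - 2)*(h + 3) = h^2 + h - 6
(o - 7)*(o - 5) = o^2 - 12*o + 35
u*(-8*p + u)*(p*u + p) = -8*p^2*u^2 - 8*p^2*u + p*u^3 + p*u^2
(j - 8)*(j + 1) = j^2 - 7*j - 8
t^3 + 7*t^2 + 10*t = t*(t + 2)*(t + 5)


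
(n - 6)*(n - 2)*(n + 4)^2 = n^4 - 36*n^2 - 32*n + 192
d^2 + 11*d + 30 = (d + 5)*(d + 6)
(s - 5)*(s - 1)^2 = s^3 - 7*s^2 + 11*s - 5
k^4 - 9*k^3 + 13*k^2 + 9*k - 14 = (k - 7)*(k - 2)*(k - 1)*(k + 1)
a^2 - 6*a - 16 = (a - 8)*(a + 2)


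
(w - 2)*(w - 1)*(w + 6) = w^3 + 3*w^2 - 16*w + 12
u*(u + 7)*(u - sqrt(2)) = u^3 - sqrt(2)*u^2 + 7*u^2 - 7*sqrt(2)*u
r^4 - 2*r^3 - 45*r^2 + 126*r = r*(r - 6)*(r - 3)*(r + 7)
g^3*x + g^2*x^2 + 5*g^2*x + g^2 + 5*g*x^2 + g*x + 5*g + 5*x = (g + 5)*(g + x)*(g*x + 1)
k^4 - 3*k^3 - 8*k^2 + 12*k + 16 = (k - 4)*(k - 2)*(k + 1)*(k + 2)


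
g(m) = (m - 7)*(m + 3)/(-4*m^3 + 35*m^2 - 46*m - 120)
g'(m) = (m - 7)*(m + 3)*(12*m^2 - 70*m + 46)/(-4*m^3 + 35*m^2 - 46*m - 120)^2 + (m - 7)/(-4*m^3 + 35*m^2 - 46*m - 120) + (m + 3)/(-4*m^3 + 35*m^2 - 46*m - 120)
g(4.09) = -5.62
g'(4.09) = 61.68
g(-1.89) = -0.08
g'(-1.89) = -0.22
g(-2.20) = -0.04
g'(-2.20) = -0.09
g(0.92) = 0.18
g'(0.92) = 0.03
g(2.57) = 0.33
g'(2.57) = 0.22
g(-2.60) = -0.01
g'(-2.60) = -0.04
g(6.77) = 0.03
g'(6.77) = -0.20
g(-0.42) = 0.20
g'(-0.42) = -0.12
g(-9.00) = 0.02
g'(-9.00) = 0.00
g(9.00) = -0.04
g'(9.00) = 0.00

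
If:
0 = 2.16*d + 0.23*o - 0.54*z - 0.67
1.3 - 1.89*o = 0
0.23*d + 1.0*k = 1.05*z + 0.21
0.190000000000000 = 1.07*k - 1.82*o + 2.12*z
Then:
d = 0.34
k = 0.55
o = 0.69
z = 0.40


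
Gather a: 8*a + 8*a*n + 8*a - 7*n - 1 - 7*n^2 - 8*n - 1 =a*(8*n + 16) - 7*n^2 - 15*n - 2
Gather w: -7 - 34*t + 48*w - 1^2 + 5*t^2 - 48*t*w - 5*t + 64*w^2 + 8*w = 5*t^2 - 39*t + 64*w^2 + w*(56 - 48*t) - 8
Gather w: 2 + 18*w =18*w + 2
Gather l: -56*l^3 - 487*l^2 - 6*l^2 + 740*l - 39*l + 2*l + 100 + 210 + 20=-56*l^3 - 493*l^2 + 703*l + 330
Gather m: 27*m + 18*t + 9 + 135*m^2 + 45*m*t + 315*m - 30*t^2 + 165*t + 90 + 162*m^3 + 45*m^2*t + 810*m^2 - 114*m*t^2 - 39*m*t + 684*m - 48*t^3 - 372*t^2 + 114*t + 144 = 162*m^3 + m^2*(45*t + 945) + m*(-114*t^2 + 6*t + 1026) - 48*t^3 - 402*t^2 + 297*t + 243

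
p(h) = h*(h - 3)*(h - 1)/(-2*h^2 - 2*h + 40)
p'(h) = h*(h - 3)*(h - 1)*(4*h + 2)/(-2*h^2 - 2*h + 40)^2 + h*(h - 3)/(-2*h^2 - 2*h + 40) + h*(h - 1)/(-2*h^2 - 2*h + 40) + (h - 3)*(h - 1)/(-2*h^2 - 2*h + 40)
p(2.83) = -0.05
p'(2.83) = 0.20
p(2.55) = -0.08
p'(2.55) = 0.05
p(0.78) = 0.01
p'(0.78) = -0.04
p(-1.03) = -0.21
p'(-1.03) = 0.37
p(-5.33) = 45.64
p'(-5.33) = 121.94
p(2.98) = -0.01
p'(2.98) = 0.35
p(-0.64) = -0.09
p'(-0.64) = 0.23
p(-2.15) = -0.99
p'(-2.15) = 1.16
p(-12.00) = 10.45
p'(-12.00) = -0.23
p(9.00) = -3.09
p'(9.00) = -0.41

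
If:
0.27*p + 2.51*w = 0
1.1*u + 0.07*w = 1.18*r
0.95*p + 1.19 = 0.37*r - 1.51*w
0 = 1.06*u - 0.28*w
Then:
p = -1.49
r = 0.05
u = 0.04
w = 0.16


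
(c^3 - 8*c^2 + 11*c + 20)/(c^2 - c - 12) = (c^2 - 4*c - 5)/(c + 3)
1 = 1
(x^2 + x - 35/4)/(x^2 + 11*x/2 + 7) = (x - 5/2)/(x + 2)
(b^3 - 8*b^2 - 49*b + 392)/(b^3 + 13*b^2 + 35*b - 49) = (b^2 - 15*b + 56)/(b^2 + 6*b - 7)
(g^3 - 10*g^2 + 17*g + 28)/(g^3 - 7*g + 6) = (g^3 - 10*g^2 + 17*g + 28)/(g^3 - 7*g + 6)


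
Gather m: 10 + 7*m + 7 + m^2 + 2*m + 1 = m^2 + 9*m + 18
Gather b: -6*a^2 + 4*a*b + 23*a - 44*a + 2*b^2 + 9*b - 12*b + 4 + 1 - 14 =-6*a^2 - 21*a + 2*b^2 + b*(4*a - 3) - 9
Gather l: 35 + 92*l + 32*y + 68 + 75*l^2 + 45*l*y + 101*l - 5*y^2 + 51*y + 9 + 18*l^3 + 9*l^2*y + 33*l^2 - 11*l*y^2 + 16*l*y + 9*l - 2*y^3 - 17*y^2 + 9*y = 18*l^3 + l^2*(9*y + 108) + l*(-11*y^2 + 61*y + 202) - 2*y^3 - 22*y^2 + 92*y + 112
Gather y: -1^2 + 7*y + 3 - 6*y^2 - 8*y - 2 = -6*y^2 - y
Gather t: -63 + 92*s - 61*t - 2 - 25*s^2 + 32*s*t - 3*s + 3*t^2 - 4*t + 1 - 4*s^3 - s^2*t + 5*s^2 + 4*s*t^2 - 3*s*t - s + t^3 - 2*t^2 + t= -4*s^3 - 20*s^2 + 88*s + t^3 + t^2*(4*s + 1) + t*(-s^2 + 29*s - 64) - 64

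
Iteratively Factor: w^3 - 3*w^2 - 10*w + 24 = (w - 2)*(w^2 - w - 12) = (w - 4)*(w - 2)*(w + 3)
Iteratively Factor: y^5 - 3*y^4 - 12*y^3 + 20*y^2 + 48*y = (y)*(y^4 - 3*y^3 - 12*y^2 + 20*y + 48) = y*(y + 2)*(y^3 - 5*y^2 - 2*y + 24) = y*(y - 4)*(y + 2)*(y^2 - y - 6) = y*(y - 4)*(y - 3)*(y + 2)*(y + 2)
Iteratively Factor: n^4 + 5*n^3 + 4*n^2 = (n + 4)*(n^3 + n^2) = (n + 1)*(n + 4)*(n^2) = n*(n + 1)*(n + 4)*(n)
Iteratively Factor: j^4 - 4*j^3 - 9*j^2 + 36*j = (j)*(j^3 - 4*j^2 - 9*j + 36) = j*(j + 3)*(j^2 - 7*j + 12) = j*(j - 4)*(j + 3)*(j - 3)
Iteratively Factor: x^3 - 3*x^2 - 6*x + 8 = (x - 4)*(x^2 + x - 2) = (x - 4)*(x + 2)*(x - 1)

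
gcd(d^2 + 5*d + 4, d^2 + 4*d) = d + 4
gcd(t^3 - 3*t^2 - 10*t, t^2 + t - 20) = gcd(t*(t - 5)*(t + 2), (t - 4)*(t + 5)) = 1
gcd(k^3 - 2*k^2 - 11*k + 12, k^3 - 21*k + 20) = k^2 - 5*k + 4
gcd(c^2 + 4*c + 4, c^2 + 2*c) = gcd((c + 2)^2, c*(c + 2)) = c + 2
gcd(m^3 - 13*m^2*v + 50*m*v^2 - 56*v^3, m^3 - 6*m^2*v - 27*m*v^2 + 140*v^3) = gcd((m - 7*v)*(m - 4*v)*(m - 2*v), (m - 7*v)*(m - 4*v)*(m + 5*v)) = m^2 - 11*m*v + 28*v^2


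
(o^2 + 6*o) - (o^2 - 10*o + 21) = 16*o - 21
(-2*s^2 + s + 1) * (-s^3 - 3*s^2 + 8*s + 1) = 2*s^5 + 5*s^4 - 20*s^3 + 3*s^2 + 9*s + 1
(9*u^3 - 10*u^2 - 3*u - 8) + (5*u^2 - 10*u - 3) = 9*u^3 - 5*u^2 - 13*u - 11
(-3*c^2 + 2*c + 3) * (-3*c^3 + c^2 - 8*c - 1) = 9*c^5 - 9*c^4 + 17*c^3 - 10*c^2 - 26*c - 3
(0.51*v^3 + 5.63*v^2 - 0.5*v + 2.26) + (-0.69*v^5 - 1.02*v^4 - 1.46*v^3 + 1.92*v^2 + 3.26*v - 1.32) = -0.69*v^5 - 1.02*v^4 - 0.95*v^3 + 7.55*v^2 + 2.76*v + 0.94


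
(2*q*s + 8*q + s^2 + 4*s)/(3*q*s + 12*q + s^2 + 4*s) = (2*q + s)/(3*q + s)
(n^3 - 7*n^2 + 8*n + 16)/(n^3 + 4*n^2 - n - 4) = (n^2 - 8*n + 16)/(n^2 + 3*n - 4)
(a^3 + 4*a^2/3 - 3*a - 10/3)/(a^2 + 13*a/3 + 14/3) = (3*a^2 - 2*a - 5)/(3*a + 7)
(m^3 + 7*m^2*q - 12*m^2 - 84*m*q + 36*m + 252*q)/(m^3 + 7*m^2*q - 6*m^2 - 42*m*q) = (m - 6)/m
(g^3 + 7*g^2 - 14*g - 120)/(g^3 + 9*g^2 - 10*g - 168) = (g + 5)/(g + 7)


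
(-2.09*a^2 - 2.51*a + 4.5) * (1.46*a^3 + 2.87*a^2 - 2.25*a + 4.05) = -3.0514*a^5 - 9.6629*a^4 + 4.0688*a^3 + 10.098*a^2 - 20.2905*a + 18.225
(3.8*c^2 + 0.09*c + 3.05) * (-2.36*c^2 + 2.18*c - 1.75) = -8.968*c^4 + 8.0716*c^3 - 13.6518*c^2 + 6.4915*c - 5.3375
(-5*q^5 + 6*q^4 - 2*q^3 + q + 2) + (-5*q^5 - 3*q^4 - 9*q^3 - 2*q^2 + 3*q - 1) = -10*q^5 + 3*q^4 - 11*q^3 - 2*q^2 + 4*q + 1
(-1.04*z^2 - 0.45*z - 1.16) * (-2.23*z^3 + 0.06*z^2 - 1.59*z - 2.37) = 2.3192*z^5 + 0.9411*z^4 + 4.2134*z^3 + 3.1107*z^2 + 2.9109*z + 2.7492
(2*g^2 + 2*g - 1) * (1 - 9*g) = -18*g^3 - 16*g^2 + 11*g - 1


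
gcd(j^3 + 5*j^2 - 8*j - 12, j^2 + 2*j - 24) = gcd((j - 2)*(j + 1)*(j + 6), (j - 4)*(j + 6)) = j + 6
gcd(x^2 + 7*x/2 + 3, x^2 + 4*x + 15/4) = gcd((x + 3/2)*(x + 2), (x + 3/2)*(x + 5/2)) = x + 3/2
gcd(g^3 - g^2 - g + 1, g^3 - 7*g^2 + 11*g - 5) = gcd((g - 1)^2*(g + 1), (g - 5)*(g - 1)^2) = g^2 - 2*g + 1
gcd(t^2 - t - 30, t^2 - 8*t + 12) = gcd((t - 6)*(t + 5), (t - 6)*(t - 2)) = t - 6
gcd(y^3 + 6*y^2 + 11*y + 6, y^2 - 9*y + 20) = 1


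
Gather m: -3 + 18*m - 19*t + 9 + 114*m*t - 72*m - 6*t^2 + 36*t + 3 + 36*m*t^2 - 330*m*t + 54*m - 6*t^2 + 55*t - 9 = m*(36*t^2 - 216*t) - 12*t^2 + 72*t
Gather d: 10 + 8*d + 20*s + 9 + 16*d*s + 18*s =d*(16*s + 8) + 38*s + 19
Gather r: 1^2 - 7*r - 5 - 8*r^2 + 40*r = -8*r^2 + 33*r - 4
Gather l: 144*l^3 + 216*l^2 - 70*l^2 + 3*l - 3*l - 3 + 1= 144*l^3 + 146*l^2 - 2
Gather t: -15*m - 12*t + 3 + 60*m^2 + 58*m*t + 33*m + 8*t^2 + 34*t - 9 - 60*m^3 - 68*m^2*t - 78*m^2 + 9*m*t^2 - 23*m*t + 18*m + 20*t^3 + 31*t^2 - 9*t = -60*m^3 - 18*m^2 + 36*m + 20*t^3 + t^2*(9*m + 39) + t*(-68*m^2 + 35*m + 13) - 6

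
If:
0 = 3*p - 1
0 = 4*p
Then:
No Solution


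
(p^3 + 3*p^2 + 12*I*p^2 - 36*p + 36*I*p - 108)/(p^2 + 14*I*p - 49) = (p^3 + p^2*(3 + 12*I) + 36*p*(-1 + I) - 108)/(p^2 + 14*I*p - 49)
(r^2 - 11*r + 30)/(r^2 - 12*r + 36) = (r - 5)/(r - 6)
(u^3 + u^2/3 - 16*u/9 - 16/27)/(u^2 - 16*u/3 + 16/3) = (9*u^2 + 15*u + 4)/(9*(u - 4))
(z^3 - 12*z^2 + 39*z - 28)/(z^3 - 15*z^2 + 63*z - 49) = (z - 4)/(z - 7)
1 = 1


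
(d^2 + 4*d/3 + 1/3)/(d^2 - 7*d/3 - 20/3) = (3*d^2 + 4*d + 1)/(3*d^2 - 7*d - 20)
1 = 1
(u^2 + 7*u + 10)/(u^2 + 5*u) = (u + 2)/u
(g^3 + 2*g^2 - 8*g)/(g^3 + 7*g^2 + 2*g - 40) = g/(g + 5)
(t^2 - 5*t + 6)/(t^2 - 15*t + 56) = (t^2 - 5*t + 6)/(t^2 - 15*t + 56)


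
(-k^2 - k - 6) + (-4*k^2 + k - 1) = -5*k^2 - 7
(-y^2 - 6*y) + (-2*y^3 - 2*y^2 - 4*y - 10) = -2*y^3 - 3*y^2 - 10*y - 10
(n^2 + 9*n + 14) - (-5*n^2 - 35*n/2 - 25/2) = 6*n^2 + 53*n/2 + 53/2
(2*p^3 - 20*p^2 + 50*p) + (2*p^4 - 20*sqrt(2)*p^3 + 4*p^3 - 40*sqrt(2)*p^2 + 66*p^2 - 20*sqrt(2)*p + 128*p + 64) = 2*p^4 - 20*sqrt(2)*p^3 + 6*p^3 - 40*sqrt(2)*p^2 + 46*p^2 - 20*sqrt(2)*p + 178*p + 64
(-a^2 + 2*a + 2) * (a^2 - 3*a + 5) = -a^4 + 5*a^3 - 9*a^2 + 4*a + 10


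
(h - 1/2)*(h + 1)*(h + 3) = h^3 + 7*h^2/2 + h - 3/2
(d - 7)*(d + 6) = d^2 - d - 42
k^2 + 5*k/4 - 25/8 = (k - 5/4)*(k + 5/2)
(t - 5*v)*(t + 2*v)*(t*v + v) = t^3*v - 3*t^2*v^2 + t^2*v - 10*t*v^3 - 3*t*v^2 - 10*v^3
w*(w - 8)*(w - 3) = w^3 - 11*w^2 + 24*w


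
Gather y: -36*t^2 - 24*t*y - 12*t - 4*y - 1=-36*t^2 - 12*t + y*(-24*t - 4) - 1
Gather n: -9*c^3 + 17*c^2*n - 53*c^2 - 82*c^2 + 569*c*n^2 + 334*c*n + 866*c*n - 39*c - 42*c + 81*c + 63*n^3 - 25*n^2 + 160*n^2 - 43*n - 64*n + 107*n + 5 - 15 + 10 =-9*c^3 - 135*c^2 + 63*n^3 + n^2*(569*c + 135) + n*(17*c^2 + 1200*c)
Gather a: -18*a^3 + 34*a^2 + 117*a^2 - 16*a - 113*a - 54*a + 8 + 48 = -18*a^3 + 151*a^2 - 183*a + 56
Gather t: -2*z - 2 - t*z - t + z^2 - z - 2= t*(-z - 1) + z^2 - 3*z - 4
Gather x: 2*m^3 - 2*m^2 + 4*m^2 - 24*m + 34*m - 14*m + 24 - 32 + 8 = 2*m^3 + 2*m^2 - 4*m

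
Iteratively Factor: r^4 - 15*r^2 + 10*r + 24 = (r - 3)*(r^3 + 3*r^2 - 6*r - 8) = (r - 3)*(r + 1)*(r^2 + 2*r - 8) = (r - 3)*(r - 2)*(r + 1)*(r + 4)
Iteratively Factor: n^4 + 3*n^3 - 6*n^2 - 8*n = (n)*(n^3 + 3*n^2 - 6*n - 8) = n*(n + 1)*(n^2 + 2*n - 8) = n*(n + 1)*(n + 4)*(n - 2)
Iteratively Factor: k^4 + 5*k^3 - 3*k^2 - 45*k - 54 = (k + 2)*(k^3 + 3*k^2 - 9*k - 27) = (k + 2)*(k + 3)*(k^2 - 9) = (k + 2)*(k + 3)^2*(k - 3)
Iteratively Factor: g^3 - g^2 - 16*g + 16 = (g - 1)*(g^2 - 16) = (g - 4)*(g - 1)*(g + 4)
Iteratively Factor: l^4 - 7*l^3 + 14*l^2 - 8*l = (l - 2)*(l^3 - 5*l^2 + 4*l) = l*(l - 2)*(l^2 - 5*l + 4) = l*(l - 2)*(l - 1)*(l - 4)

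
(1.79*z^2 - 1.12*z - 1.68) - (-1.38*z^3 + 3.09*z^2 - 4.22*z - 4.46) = 1.38*z^3 - 1.3*z^2 + 3.1*z + 2.78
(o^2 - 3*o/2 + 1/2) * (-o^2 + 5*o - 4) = -o^4 + 13*o^3/2 - 12*o^2 + 17*o/2 - 2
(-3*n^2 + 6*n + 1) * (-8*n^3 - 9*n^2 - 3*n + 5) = 24*n^5 - 21*n^4 - 53*n^3 - 42*n^2 + 27*n + 5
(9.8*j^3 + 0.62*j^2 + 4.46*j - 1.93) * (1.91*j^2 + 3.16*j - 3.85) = 18.718*j^5 + 32.1522*j^4 - 27.2522*j^3 + 8.0203*j^2 - 23.2698*j + 7.4305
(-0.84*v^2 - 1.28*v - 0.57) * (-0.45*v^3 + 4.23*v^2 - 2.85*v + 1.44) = 0.378*v^5 - 2.9772*v^4 - 2.7639*v^3 + 0.0272999999999999*v^2 - 0.2187*v - 0.8208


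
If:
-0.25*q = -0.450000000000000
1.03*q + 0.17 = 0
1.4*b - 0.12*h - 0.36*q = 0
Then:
No Solution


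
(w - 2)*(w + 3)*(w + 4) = w^3 + 5*w^2 - 2*w - 24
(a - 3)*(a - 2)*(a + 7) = a^3 + 2*a^2 - 29*a + 42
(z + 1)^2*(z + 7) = z^3 + 9*z^2 + 15*z + 7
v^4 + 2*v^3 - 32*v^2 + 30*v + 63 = (v - 3)^2*(v + 1)*(v + 7)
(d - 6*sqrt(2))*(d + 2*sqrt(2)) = d^2 - 4*sqrt(2)*d - 24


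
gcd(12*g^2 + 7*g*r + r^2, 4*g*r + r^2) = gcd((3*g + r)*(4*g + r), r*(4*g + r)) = 4*g + r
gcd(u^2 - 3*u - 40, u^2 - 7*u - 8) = u - 8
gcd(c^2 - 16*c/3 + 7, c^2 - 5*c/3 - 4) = c - 3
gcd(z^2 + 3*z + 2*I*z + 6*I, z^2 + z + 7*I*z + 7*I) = 1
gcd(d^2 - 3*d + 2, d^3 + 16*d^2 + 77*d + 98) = 1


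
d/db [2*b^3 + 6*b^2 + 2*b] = 6*b^2 + 12*b + 2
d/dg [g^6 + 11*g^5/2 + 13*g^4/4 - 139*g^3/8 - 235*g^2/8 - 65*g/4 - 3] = 6*g^5 + 55*g^4/2 + 13*g^3 - 417*g^2/8 - 235*g/4 - 65/4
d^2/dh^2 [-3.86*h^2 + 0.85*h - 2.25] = -7.72000000000000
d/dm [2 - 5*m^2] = -10*m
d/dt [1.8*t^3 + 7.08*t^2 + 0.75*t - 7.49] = 5.4*t^2 + 14.16*t + 0.75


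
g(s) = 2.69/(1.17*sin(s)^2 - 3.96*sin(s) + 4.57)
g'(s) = 2.69*(-2.34*sin(s)*cos(s) + 3.96*cos(s))/(1.17*sin(s)^2 - 3.96*sin(s) + 4.57)^2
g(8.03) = 1.49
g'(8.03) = -0.24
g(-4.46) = 1.47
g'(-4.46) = -0.34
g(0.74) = 1.11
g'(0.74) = 0.80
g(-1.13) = 0.30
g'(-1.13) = 0.08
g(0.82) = 1.17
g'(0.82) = 0.78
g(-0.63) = 0.37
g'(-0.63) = 0.22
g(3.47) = 0.45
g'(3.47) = -0.34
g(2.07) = 1.35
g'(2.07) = -0.62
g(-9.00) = 0.42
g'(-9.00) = -0.29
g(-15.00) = 0.35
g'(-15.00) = -0.19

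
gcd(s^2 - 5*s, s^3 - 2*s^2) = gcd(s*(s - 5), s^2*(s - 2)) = s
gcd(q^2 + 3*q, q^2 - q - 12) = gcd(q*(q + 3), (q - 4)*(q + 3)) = q + 3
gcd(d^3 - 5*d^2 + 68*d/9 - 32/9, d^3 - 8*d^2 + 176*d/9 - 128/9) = d^2 - 4*d + 32/9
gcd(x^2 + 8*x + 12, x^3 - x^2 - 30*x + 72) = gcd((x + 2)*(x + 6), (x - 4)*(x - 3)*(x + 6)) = x + 6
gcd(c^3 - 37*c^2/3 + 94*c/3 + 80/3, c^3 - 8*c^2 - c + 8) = c - 8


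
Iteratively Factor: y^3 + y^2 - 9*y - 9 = (y + 1)*(y^2 - 9) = (y - 3)*(y + 1)*(y + 3)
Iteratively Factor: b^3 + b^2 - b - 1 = (b - 1)*(b^2 + 2*b + 1) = (b - 1)*(b + 1)*(b + 1)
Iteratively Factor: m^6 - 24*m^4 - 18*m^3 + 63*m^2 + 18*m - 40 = (m - 5)*(m^5 + 5*m^4 + m^3 - 13*m^2 - 2*m + 8) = (m - 5)*(m - 1)*(m^4 + 6*m^3 + 7*m^2 - 6*m - 8) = (m - 5)*(m - 1)*(m + 1)*(m^3 + 5*m^2 + 2*m - 8) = (m - 5)*(m - 1)*(m + 1)*(m + 4)*(m^2 + m - 2) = (m - 5)*(m - 1)^2*(m + 1)*(m + 4)*(m + 2)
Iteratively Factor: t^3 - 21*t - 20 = (t - 5)*(t^2 + 5*t + 4) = (t - 5)*(t + 1)*(t + 4)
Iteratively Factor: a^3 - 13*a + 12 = (a + 4)*(a^2 - 4*a + 3) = (a - 3)*(a + 4)*(a - 1)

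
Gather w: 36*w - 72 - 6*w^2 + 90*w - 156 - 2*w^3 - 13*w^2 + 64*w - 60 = -2*w^3 - 19*w^2 + 190*w - 288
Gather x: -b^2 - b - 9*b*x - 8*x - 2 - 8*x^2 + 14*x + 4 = -b^2 - b - 8*x^2 + x*(6 - 9*b) + 2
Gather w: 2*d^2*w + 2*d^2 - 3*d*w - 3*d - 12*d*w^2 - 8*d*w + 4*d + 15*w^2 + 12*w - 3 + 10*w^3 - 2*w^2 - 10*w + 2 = 2*d^2 + d + 10*w^3 + w^2*(13 - 12*d) + w*(2*d^2 - 11*d + 2) - 1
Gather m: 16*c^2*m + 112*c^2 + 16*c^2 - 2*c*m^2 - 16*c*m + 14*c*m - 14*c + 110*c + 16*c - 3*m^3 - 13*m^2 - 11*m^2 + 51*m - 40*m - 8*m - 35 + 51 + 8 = 128*c^2 + 112*c - 3*m^3 + m^2*(-2*c - 24) + m*(16*c^2 - 2*c + 3) + 24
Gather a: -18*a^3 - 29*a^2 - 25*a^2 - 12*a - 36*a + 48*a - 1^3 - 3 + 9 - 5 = -18*a^3 - 54*a^2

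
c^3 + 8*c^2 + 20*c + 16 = (c + 2)^2*(c + 4)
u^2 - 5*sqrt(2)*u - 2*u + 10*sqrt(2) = (u - 2)*(u - 5*sqrt(2))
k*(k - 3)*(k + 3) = k^3 - 9*k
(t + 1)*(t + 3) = t^2 + 4*t + 3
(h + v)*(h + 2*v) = h^2 + 3*h*v + 2*v^2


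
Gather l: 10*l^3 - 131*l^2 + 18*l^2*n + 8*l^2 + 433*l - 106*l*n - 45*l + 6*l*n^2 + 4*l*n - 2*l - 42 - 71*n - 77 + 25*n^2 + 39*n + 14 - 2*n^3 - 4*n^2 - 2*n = 10*l^3 + l^2*(18*n - 123) + l*(6*n^2 - 102*n + 386) - 2*n^3 + 21*n^2 - 34*n - 105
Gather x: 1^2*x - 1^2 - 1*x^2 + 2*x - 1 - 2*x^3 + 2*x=-2*x^3 - x^2 + 5*x - 2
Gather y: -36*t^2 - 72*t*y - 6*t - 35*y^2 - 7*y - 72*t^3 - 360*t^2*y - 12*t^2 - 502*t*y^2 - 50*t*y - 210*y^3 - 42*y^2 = -72*t^3 - 48*t^2 - 6*t - 210*y^3 + y^2*(-502*t - 77) + y*(-360*t^2 - 122*t - 7)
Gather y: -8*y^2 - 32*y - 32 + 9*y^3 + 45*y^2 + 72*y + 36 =9*y^3 + 37*y^2 + 40*y + 4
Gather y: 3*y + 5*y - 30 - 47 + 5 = 8*y - 72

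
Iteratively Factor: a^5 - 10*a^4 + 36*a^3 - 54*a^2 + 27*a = (a - 3)*(a^4 - 7*a^3 + 15*a^2 - 9*a) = a*(a - 3)*(a^3 - 7*a^2 + 15*a - 9) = a*(a - 3)^2*(a^2 - 4*a + 3) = a*(a - 3)^3*(a - 1)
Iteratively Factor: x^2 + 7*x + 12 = (x + 4)*(x + 3)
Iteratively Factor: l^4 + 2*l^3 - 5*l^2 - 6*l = (l + 1)*(l^3 + l^2 - 6*l) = l*(l + 1)*(l^2 + l - 6) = l*(l + 1)*(l + 3)*(l - 2)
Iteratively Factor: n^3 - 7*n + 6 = (n - 2)*(n^2 + 2*n - 3) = (n - 2)*(n - 1)*(n + 3)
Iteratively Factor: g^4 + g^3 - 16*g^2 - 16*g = (g + 4)*(g^3 - 3*g^2 - 4*g) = g*(g + 4)*(g^2 - 3*g - 4) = g*(g - 4)*(g + 4)*(g + 1)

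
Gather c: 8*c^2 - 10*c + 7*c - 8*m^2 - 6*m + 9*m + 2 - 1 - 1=8*c^2 - 3*c - 8*m^2 + 3*m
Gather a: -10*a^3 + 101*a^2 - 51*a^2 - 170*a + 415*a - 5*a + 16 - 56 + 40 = -10*a^3 + 50*a^2 + 240*a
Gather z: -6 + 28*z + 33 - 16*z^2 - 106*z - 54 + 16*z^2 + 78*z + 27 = 0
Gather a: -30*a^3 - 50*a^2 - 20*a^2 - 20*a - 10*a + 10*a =-30*a^3 - 70*a^2 - 20*a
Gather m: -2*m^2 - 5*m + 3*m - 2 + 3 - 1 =-2*m^2 - 2*m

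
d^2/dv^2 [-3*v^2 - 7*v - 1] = -6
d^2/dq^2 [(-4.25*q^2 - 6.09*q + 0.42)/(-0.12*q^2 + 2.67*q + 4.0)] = (2.898792*q^3 + 12.203712*q^2 + 18.346608*q - 0.473876000000005)/(0.001728*q^6 - 0.115344*q^5 + 2.393604*q^4 - 11.344563*q^3 - 79.7868*q^2 - 128.16*q - 64.0)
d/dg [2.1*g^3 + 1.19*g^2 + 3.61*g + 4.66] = 6.3*g^2 + 2.38*g + 3.61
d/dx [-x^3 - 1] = -3*x^2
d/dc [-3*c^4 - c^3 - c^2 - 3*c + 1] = -12*c^3 - 3*c^2 - 2*c - 3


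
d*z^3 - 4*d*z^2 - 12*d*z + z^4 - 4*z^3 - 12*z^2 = z*(d + z)*(z - 6)*(z + 2)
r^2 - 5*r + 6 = (r - 3)*(r - 2)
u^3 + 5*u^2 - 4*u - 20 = (u - 2)*(u + 2)*(u + 5)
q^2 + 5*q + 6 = (q + 2)*(q + 3)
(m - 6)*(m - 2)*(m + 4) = m^3 - 4*m^2 - 20*m + 48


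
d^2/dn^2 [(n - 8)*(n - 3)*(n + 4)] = 6*n - 14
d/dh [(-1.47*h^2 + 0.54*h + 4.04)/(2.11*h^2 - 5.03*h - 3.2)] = (6.2547*h^2 - 7.6408*h + 18.5932)/(4.4521*h^4 - 21.2266*h^3 + 11.7969*h^2 + 32.192*h + 10.24)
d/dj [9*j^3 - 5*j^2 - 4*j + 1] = 27*j^2 - 10*j - 4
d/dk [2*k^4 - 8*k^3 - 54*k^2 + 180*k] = 8*k^3 - 24*k^2 - 108*k + 180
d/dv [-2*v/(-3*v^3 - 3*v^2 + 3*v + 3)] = 2*(-2*v^2 + v - 1)/(3*(v^5 + v^4 - 2*v^3 - 2*v^2 + v + 1))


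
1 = 1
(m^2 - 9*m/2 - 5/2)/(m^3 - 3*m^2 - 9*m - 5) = (m + 1/2)/(m^2 + 2*m + 1)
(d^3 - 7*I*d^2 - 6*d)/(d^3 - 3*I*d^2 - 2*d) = (d - 6*I)/(d - 2*I)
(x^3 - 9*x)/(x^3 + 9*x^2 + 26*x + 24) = x*(x - 3)/(x^2 + 6*x + 8)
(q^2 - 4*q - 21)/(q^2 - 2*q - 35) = (q + 3)/(q + 5)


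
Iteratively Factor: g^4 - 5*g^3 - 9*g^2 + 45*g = (g)*(g^3 - 5*g^2 - 9*g + 45) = g*(g + 3)*(g^2 - 8*g + 15) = g*(g - 5)*(g + 3)*(g - 3)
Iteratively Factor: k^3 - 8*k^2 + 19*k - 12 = (k - 3)*(k^2 - 5*k + 4) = (k - 4)*(k - 3)*(k - 1)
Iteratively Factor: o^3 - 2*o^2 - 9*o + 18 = (o - 2)*(o^2 - 9) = (o - 2)*(o + 3)*(o - 3)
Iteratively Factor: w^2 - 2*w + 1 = (w - 1)*(w - 1)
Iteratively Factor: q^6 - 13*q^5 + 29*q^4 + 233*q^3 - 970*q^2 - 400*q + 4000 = (q + 4)*(q^5 - 17*q^4 + 97*q^3 - 155*q^2 - 350*q + 1000) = (q - 5)*(q + 4)*(q^4 - 12*q^3 + 37*q^2 + 30*q - 200) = (q - 5)^2*(q + 4)*(q^3 - 7*q^2 + 2*q + 40) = (q - 5)^2*(q - 4)*(q + 4)*(q^2 - 3*q - 10) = (q - 5)^3*(q - 4)*(q + 4)*(q + 2)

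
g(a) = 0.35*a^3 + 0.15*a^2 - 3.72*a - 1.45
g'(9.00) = 84.03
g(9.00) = 232.37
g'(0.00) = -3.72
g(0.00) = -1.45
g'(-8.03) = 61.58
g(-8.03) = -143.13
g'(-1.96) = -0.27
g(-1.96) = 3.78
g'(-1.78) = -0.93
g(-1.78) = 3.67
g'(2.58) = 4.04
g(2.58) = -4.04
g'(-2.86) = 4.01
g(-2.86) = 2.23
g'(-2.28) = 1.05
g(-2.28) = 3.66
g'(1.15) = -1.99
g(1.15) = -5.00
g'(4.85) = 22.43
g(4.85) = 23.97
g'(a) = 1.05*a^2 + 0.3*a - 3.72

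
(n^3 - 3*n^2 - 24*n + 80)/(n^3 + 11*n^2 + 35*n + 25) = (n^2 - 8*n + 16)/(n^2 + 6*n + 5)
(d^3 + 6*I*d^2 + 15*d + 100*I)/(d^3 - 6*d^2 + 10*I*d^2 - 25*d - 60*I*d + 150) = (d - 4*I)/(d - 6)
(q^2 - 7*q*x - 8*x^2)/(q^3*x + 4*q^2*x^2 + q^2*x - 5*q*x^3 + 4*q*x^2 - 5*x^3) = (q^2 - 7*q*x - 8*x^2)/(x*(q^3 + 4*q^2*x + q^2 - 5*q*x^2 + 4*q*x - 5*x^2))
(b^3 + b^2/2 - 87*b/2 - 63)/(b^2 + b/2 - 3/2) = (b^2 - b - 42)/(b - 1)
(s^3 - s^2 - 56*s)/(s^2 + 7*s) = s - 8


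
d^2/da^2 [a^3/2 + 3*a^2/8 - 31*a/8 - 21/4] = 3*a + 3/4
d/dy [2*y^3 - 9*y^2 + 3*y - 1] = 6*y^2 - 18*y + 3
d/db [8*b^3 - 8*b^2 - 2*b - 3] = 24*b^2 - 16*b - 2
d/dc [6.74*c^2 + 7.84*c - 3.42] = 13.48*c + 7.84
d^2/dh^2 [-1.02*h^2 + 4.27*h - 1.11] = -2.04000000000000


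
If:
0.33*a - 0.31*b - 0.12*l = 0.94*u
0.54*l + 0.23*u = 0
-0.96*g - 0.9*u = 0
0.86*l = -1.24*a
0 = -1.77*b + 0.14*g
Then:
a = 0.00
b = 0.00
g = 0.00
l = 0.00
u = 0.00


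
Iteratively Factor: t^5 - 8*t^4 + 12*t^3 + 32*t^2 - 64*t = (t + 2)*(t^4 - 10*t^3 + 32*t^2 - 32*t) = t*(t + 2)*(t^3 - 10*t^2 + 32*t - 32) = t*(t - 4)*(t + 2)*(t^2 - 6*t + 8) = t*(t - 4)*(t - 2)*(t + 2)*(t - 4)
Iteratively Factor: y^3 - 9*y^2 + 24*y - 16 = (y - 4)*(y^2 - 5*y + 4) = (y - 4)*(y - 1)*(y - 4)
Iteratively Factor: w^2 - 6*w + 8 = (w - 2)*(w - 4)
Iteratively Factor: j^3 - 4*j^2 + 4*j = (j - 2)*(j^2 - 2*j) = j*(j - 2)*(j - 2)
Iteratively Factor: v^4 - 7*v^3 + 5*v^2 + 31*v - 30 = (v - 1)*(v^3 - 6*v^2 - v + 30) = (v - 1)*(v + 2)*(v^2 - 8*v + 15) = (v - 5)*(v - 1)*(v + 2)*(v - 3)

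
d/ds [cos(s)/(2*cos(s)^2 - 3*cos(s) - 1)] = (cos(2*s) + 2)*sin(s)/(3*cos(s) - cos(2*s))^2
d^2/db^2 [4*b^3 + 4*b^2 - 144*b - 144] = 24*b + 8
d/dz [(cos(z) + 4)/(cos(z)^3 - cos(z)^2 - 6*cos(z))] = (-13*cos(z) + 11*cos(2*z) + cos(3*z) - 37)*sin(z)/(2*(sin(z)^2 + cos(z) + 5)^2*cos(z)^2)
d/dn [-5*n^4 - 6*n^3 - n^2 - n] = -20*n^3 - 18*n^2 - 2*n - 1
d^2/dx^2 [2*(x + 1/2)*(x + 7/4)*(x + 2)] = 12*x + 17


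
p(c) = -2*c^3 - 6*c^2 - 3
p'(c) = -6*c^2 - 12*c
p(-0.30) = -3.49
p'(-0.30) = 3.06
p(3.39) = -149.87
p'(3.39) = -109.63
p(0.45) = -4.40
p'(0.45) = -6.62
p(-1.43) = -9.42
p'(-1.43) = 4.89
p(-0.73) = -5.42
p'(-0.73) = 5.56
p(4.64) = -331.97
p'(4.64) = -184.86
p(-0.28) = -3.43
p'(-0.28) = 2.89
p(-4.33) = 46.87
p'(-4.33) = -60.53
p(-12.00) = 2589.00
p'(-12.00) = -720.00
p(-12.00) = 2589.00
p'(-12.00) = -720.00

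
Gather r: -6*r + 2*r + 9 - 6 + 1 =4 - 4*r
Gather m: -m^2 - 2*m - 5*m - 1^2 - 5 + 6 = -m^2 - 7*m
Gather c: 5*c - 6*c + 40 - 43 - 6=-c - 9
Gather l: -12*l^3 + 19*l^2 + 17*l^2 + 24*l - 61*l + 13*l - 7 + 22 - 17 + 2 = -12*l^3 + 36*l^2 - 24*l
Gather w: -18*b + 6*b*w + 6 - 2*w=-18*b + w*(6*b - 2) + 6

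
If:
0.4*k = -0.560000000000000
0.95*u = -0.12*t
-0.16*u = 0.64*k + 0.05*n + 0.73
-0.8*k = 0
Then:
No Solution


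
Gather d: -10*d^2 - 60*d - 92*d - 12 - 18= -10*d^2 - 152*d - 30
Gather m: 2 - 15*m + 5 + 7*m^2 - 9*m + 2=7*m^2 - 24*m + 9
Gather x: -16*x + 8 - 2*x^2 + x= -2*x^2 - 15*x + 8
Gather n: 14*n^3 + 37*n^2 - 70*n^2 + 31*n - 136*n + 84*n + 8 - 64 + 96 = 14*n^3 - 33*n^2 - 21*n + 40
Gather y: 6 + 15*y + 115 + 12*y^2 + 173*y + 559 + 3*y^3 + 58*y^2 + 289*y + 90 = 3*y^3 + 70*y^2 + 477*y + 770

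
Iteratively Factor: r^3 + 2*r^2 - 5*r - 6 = (r - 2)*(r^2 + 4*r + 3) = (r - 2)*(r + 3)*(r + 1)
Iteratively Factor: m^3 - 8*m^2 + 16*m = (m - 4)*(m^2 - 4*m) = m*(m - 4)*(m - 4)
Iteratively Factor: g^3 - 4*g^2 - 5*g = (g - 5)*(g^2 + g) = g*(g - 5)*(g + 1)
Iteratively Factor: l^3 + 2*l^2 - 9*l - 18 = (l + 3)*(l^2 - l - 6) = (l - 3)*(l + 3)*(l + 2)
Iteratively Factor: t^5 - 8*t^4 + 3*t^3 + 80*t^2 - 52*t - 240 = (t - 3)*(t^4 - 5*t^3 - 12*t^2 + 44*t + 80) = (t - 5)*(t - 3)*(t^3 - 12*t - 16) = (t - 5)*(t - 4)*(t - 3)*(t^2 + 4*t + 4) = (t - 5)*(t - 4)*(t - 3)*(t + 2)*(t + 2)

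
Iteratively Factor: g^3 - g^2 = (g)*(g^2 - g) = g*(g - 1)*(g)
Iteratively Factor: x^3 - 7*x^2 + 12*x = (x - 4)*(x^2 - 3*x) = x*(x - 4)*(x - 3)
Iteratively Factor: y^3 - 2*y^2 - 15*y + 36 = (y + 4)*(y^2 - 6*y + 9) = (y - 3)*(y + 4)*(y - 3)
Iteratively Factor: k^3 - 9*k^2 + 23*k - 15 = (k - 3)*(k^2 - 6*k + 5) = (k - 5)*(k - 3)*(k - 1)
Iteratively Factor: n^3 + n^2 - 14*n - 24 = (n + 3)*(n^2 - 2*n - 8) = (n + 2)*(n + 3)*(n - 4)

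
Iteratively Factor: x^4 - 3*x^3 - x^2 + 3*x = (x - 3)*(x^3 - x) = (x - 3)*(x - 1)*(x^2 + x) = x*(x - 3)*(x - 1)*(x + 1)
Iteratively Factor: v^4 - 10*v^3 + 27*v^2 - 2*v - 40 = (v - 4)*(v^3 - 6*v^2 + 3*v + 10) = (v - 5)*(v - 4)*(v^2 - v - 2) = (v - 5)*(v - 4)*(v + 1)*(v - 2)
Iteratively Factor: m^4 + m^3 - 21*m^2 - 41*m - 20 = (m + 1)*(m^3 - 21*m - 20) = (m - 5)*(m + 1)*(m^2 + 5*m + 4) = (m - 5)*(m + 1)^2*(m + 4)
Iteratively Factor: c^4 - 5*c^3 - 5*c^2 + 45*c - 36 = (c - 3)*(c^3 - 2*c^2 - 11*c + 12) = (c - 3)*(c + 3)*(c^2 - 5*c + 4) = (c - 3)*(c - 1)*(c + 3)*(c - 4)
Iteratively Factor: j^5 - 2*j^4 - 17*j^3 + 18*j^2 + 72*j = (j + 2)*(j^4 - 4*j^3 - 9*j^2 + 36*j) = (j - 3)*(j + 2)*(j^3 - j^2 - 12*j) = j*(j - 3)*(j + 2)*(j^2 - j - 12) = j*(j - 3)*(j + 2)*(j + 3)*(j - 4)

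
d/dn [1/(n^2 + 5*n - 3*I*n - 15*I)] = (-2*n - 5 + 3*I)/(n^2 + 5*n - 3*I*n - 15*I)^2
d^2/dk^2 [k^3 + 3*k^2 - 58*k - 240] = 6*k + 6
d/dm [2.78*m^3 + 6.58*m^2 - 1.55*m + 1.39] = 8.34*m^2 + 13.16*m - 1.55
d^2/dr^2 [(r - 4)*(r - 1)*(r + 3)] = 6*r - 4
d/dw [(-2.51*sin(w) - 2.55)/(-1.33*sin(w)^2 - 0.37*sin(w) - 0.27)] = (-6.783*sin(w) + 1.66915*cos(2*w) - 1.93495)*cos(w)/(1.33*sin(w)^2 + 0.37*sin(w) + 0.27)^2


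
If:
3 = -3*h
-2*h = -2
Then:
No Solution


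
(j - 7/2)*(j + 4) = j^2 + j/2 - 14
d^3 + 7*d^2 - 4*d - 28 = (d - 2)*(d + 2)*(d + 7)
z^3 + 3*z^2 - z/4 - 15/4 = (z - 1)*(z + 3/2)*(z + 5/2)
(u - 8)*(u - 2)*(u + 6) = u^3 - 4*u^2 - 44*u + 96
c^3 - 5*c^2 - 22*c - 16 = (c - 8)*(c + 1)*(c + 2)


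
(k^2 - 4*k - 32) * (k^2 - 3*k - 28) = k^4 - 7*k^3 - 48*k^2 + 208*k + 896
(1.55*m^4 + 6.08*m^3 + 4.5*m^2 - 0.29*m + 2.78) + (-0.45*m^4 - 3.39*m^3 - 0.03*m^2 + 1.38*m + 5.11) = 1.1*m^4 + 2.69*m^3 + 4.47*m^2 + 1.09*m + 7.89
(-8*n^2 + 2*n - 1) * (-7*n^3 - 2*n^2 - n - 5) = 56*n^5 + 2*n^4 + 11*n^3 + 40*n^2 - 9*n + 5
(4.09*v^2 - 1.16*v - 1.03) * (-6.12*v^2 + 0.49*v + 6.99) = -25.0308*v^4 + 9.1033*v^3 + 34.3243*v^2 - 8.6131*v - 7.1997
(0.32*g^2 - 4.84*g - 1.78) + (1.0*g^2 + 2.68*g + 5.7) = 1.32*g^2 - 2.16*g + 3.92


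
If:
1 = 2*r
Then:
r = 1/2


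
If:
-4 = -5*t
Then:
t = 4/5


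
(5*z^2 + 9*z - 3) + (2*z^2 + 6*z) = 7*z^2 + 15*z - 3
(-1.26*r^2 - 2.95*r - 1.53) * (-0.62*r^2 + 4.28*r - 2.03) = 0.7812*r^4 - 3.5638*r^3 - 9.1196*r^2 - 0.559900000000001*r + 3.1059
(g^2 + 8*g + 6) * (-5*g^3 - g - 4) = -5*g^5 - 40*g^4 - 31*g^3 - 12*g^2 - 38*g - 24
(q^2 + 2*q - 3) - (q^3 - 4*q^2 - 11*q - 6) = -q^3 + 5*q^2 + 13*q + 3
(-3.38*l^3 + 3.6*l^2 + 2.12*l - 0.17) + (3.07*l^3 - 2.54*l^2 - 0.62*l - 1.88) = -0.31*l^3 + 1.06*l^2 + 1.5*l - 2.05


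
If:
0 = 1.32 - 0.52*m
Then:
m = 2.54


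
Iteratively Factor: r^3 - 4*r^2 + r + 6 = (r - 3)*(r^2 - r - 2) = (r - 3)*(r + 1)*(r - 2)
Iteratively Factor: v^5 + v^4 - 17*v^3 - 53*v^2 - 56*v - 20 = (v - 5)*(v^4 + 6*v^3 + 13*v^2 + 12*v + 4) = (v - 5)*(v + 2)*(v^3 + 4*v^2 + 5*v + 2) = (v - 5)*(v + 1)*(v + 2)*(v^2 + 3*v + 2) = (v - 5)*(v + 1)*(v + 2)^2*(v + 1)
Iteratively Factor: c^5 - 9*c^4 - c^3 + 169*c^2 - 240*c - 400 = (c - 5)*(c^4 - 4*c^3 - 21*c^2 + 64*c + 80) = (c - 5)^2*(c^3 + c^2 - 16*c - 16) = (c - 5)^2*(c - 4)*(c^2 + 5*c + 4) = (c - 5)^2*(c - 4)*(c + 1)*(c + 4)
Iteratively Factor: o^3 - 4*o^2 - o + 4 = (o - 1)*(o^2 - 3*o - 4) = (o - 1)*(o + 1)*(o - 4)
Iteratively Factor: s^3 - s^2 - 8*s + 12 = (s - 2)*(s^2 + s - 6) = (s - 2)^2*(s + 3)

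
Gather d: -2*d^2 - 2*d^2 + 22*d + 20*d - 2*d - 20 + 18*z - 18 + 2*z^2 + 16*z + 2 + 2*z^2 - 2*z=-4*d^2 + 40*d + 4*z^2 + 32*z - 36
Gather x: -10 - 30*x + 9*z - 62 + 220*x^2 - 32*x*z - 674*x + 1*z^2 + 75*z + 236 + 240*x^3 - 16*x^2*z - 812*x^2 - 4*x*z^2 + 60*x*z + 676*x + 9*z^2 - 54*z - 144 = 240*x^3 + x^2*(-16*z - 592) + x*(-4*z^2 + 28*z - 28) + 10*z^2 + 30*z + 20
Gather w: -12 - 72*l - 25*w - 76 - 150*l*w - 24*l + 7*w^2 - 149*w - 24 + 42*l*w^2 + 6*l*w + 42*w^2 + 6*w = -96*l + w^2*(42*l + 49) + w*(-144*l - 168) - 112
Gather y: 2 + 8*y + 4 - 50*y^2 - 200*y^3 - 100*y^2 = -200*y^3 - 150*y^2 + 8*y + 6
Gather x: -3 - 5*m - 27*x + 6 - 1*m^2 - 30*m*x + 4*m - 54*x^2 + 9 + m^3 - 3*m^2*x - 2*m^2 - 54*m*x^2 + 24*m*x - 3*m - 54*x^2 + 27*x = m^3 - 3*m^2 - 4*m + x^2*(-54*m - 108) + x*(-3*m^2 - 6*m) + 12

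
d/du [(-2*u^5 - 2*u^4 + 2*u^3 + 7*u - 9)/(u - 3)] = 2*(-4*u^5 + 12*u^4 + 14*u^3 - 9*u^2 - 6)/(u^2 - 6*u + 9)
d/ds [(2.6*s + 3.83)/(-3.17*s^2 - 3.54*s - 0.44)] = (8.242*s^2 + 24.2822*s + 12.4142)/(10.0489*s^4 + 22.4436*s^3 + 15.3212*s^2 + 3.1152*s + 0.1936)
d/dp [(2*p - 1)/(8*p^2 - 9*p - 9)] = (-16*p^2 + 16*p - 27)/(64*p^4 - 144*p^3 - 63*p^2 + 162*p + 81)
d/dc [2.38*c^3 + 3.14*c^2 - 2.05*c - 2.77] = 7.14*c^2 + 6.28*c - 2.05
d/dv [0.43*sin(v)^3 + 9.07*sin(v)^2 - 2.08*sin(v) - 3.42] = (1.29*sin(v)^2 + 18.14*sin(v) - 2.08)*cos(v)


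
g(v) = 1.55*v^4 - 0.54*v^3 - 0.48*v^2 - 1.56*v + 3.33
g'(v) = 6.2*v^3 - 1.62*v^2 - 0.96*v - 1.56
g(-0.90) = 5.76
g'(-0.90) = -6.53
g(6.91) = 3325.28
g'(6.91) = 1960.08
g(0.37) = 2.69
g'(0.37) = -1.82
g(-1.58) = 16.39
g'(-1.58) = -28.54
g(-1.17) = 8.27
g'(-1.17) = -12.58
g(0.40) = 2.63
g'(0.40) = -1.81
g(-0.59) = 4.38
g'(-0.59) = -2.83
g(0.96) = 2.23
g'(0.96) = 1.51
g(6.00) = 1868.85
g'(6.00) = 1273.56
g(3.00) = 105.30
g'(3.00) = 148.38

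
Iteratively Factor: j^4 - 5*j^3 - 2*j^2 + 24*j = (j)*(j^3 - 5*j^2 - 2*j + 24) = j*(j - 4)*(j^2 - j - 6) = j*(j - 4)*(j + 2)*(j - 3)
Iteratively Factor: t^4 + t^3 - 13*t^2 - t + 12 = (t + 1)*(t^3 - 13*t + 12) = (t - 3)*(t + 1)*(t^2 + 3*t - 4) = (t - 3)*(t + 1)*(t + 4)*(t - 1)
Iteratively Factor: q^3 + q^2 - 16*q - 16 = (q + 1)*(q^2 - 16) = (q - 4)*(q + 1)*(q + 4)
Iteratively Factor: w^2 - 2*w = (w - 2)*(w)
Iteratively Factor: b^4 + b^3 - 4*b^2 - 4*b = (b + 2)*(b^3 - b^2 - 2*b) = b*(b + 2)*(b^2 - b - 2) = b*(b - 2)*(b + 2)*(b + 1)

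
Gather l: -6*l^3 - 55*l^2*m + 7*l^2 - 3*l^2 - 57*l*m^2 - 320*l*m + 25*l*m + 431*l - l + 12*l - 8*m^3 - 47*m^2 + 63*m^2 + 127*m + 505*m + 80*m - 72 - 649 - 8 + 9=-6*l^3 + l^2*(4 - 55*m) + l*(-57*m^2 - 295*m + 442) - 8*m^3 + 16*m^2 + 712*m - 720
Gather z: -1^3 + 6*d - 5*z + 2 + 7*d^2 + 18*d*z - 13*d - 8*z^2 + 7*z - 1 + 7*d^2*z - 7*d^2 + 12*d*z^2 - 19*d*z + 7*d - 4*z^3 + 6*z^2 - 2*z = -4*z^3 + z^2*(12*d - 2) + z*(7*d^2 - d)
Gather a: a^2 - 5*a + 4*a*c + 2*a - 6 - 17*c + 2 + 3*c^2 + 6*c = a^2 + a*(4*c - 3) + 3*c^2 - 11*c - 4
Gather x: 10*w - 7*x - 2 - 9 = 10*w - 7*x - 11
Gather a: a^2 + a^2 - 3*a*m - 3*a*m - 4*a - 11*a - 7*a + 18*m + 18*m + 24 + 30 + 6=2*a^2 + a*(-6*m - 22) + 36*m + 60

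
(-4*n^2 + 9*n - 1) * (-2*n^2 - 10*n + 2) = 8*n^4 + 22*n^3 - 96*n^2 + 28*n - 2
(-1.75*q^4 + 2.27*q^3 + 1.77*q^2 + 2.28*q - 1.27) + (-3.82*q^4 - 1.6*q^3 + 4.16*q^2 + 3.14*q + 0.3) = -5.57*q^4 + 0.67*q^3 + 5.93*q^2 + 5.42*q - 0.97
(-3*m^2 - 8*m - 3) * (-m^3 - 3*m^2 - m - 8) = 3*m^5 + 17*m^4 + 30*m^3 + 41*m^2 + 67*m + 24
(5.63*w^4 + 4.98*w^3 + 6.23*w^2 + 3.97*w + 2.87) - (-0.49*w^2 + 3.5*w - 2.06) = 5.63*w^4 + 4.98*w^3 + 6.72*w^2 + 0.47*w + 4.93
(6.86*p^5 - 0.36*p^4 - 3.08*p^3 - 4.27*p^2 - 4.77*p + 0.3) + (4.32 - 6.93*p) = 6.86*p^5 - 0.36*p^4 - 3.08*p^3 - 4.27*p^2 - 11.7*p + 4.62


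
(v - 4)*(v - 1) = v^2 - 5*v + 4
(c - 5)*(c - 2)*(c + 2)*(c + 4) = c^4 - c^3 - 24*c^2 + 4*c + 80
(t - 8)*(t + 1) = t^2 - 7*t - 8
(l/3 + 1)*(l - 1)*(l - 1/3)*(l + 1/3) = l^4/3 + 2*l^3/3 - 28*l^2/27 - 2*l/27 + 1/9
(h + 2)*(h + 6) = h^2 + 8*h + 12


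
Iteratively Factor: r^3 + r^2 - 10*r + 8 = (r + 4)*(r^2 - 3*r + 2) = (r - 2)*(r + 4)*(r - 1)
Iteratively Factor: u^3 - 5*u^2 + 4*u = (u - 4)*(u^2 - u) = u*(u - 4)*(u - 1)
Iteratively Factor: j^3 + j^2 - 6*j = (j - 2)*(j^2 + 3*j) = j*(j - 2)*(j + 3)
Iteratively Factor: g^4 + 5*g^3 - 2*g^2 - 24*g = (g + 3)*(g^3 + 2*g^2 - 8*g) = (g + 3)*(g + 4)*(g^2 - 2*g) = g*(g + 3)*(g + 4)*(g - 2)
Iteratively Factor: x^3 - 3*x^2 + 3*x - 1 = (x - 1)*(x^2 - 2*x + 1) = (x - 1)^2*(x - 1)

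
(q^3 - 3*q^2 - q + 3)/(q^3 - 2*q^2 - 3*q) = (q - 1)/q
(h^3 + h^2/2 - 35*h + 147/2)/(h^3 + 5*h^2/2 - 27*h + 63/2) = (2*h - 7)/(2*h - 3)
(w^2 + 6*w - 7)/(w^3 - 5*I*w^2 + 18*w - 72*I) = (w^2 + 6*w - 7)/(w^3 - 5*I*w^2 + 18*w - 72*I)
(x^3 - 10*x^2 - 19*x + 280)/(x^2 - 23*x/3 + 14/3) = 3*(x^2 - 3*x - 40)/(3*x - 2)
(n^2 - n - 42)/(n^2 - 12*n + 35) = (n + 6)/(n - 5)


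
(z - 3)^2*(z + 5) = z^3 - z^2 - 21*z + 45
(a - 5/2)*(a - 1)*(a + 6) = a^3 + 5*a^2/2 - 37*a/2 + 15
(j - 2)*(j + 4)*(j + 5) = j^3 + 7*j^2 + 2*j - 40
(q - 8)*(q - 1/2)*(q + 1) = q^3 - 15*q^2/2 - 9*q/2 + 4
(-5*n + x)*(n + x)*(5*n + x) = -25*n^3 - 25*n^2*x + n*x^2 + x^3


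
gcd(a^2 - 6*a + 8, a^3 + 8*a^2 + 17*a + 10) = 1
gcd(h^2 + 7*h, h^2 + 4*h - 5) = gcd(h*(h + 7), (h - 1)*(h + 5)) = 1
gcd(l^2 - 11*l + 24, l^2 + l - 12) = l - 3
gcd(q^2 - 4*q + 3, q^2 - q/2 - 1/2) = q - 1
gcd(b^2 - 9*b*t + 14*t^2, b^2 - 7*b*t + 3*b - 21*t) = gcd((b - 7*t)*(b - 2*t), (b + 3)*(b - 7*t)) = -b + 7*t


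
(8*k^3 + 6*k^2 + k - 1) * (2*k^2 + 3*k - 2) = 16*k^5 + 36*k^4 + 4*k^3 - 11*k^2 - 5*k + 2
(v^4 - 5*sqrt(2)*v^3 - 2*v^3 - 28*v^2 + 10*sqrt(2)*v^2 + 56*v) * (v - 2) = v^5 - 5*sqrt(2)*v^4 - 4*v^4 - 24*v^3 + 20*sqrt(2)*v^3 - 20*sqrt(2)*v^2 + 112*v^2 - 112*v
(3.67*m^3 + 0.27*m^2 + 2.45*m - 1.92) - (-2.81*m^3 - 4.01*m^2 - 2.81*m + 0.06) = 6.48*m^3 + 4.28*m^2 + 5.26*m - 1.98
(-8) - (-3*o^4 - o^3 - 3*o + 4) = 3*o^4 + o^3 + 3*o - 12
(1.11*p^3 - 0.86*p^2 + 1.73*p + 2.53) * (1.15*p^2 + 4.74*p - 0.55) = 1.2765*p^5 + 4.2724*p^4 - 2.6974*p^3 + 11.5827*p^2 + 11.0407*p - 1.3915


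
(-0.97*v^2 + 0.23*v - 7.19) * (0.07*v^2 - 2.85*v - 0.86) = -0.0679*v^4 + 2.7806*v^3 - 0.3246*v^2 + 20.2937*v + 6.1834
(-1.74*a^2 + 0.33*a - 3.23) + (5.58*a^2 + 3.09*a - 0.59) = 3.84*a^2 + 3.42*a - 3.82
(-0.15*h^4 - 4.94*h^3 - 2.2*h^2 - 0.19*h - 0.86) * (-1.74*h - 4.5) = 0.261*h^5 + 9.2706*h^4 + 26.058*h^3 + 10.2306*h^2 + 2.3514*h + 3.87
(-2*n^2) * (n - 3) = -2*n^3 + 6*n^2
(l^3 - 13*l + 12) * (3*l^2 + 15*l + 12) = 3*l^5 + 15*l^4 - 27*l^3 - 159*l^2 + 24*l + 144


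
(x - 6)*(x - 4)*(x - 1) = x^3 - 11*x^2 + 34*x - 24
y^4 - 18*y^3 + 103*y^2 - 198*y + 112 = (y - 8)*(y - 7)*(y - 2)*(y - 1)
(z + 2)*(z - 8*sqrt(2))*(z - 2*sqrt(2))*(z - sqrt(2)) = z^4 - 11*sqrt(2)*z^3 + 2*z^3 - 22*sqrt(2)*z^2 + 52*z^2 - 32*sqrt(2)*z + 104*z - 64*sqrt(2)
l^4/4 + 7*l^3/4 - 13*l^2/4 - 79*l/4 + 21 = (l/4 + 1)*(l - 3)*(l - 1)*(l + 7)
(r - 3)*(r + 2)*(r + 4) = r^3 + 3*r^2 - 10*r - 24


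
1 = 1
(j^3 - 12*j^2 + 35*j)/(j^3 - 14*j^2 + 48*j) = (j^2 - 12*j + 35)/(j^2 - 14*j + 48)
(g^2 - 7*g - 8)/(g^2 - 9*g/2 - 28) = 2*(g + 1)/(2*g + 7)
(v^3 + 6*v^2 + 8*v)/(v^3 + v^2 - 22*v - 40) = v/(v - 5)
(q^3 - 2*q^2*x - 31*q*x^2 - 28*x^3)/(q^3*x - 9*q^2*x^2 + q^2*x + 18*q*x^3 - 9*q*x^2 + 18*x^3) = (q^3 - 2*q^2*x - 31*q*x^2 - 28*x^3)/(x*(q^3 - 9*q^2*x + q^2 + 18*q*x^2 - 9*q*x + 18*x^2))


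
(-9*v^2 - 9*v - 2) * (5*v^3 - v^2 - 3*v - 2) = -45*v^5 - 36*v^4 + 26*v^3 + 47*v^2 + 24*v + 4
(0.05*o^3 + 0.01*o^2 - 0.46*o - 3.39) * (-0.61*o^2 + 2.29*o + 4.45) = -0.0305*o^5 + 0.1084*o^4 + 0.526*o^3 + 1.059*o^2 - 9.8101*o - 15.0855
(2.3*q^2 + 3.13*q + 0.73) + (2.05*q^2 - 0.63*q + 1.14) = 4.35*q^2 + 2.5*q + 1.87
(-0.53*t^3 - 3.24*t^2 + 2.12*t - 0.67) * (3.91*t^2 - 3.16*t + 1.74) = -2.0723*t^5 - 10.9936*t^4 + 17.6054*t^3 - 14.9565*t^2 + 5.806*t - 1.1658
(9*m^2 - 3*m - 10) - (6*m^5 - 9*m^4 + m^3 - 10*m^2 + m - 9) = -6*m^5 + 9*m^4 - m^3 + 19*m^2 - 4*m - 1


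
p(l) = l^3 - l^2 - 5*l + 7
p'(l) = 3*l^2 - 2*l - 5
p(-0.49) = 9.09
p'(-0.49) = -3.30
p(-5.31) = -144.37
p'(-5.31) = 90.21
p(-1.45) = 9.10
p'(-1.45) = 4.21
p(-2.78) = -8.31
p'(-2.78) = 23.75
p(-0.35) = 8.58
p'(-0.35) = -3.93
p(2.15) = 1.57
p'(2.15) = 4.57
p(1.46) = 0.68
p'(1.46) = -1.53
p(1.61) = 0.53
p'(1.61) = -0.44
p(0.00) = 7.00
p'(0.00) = -5.00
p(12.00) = 1531.00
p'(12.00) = 403.00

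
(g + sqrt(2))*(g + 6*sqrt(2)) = g^2 + 7*sqrt(2)*g + 12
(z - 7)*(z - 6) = z^2 - 13*z + 42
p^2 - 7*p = p*(p - 7)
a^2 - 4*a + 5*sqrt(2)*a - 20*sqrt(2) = (a - 4)*(a + 5*sqrt(2))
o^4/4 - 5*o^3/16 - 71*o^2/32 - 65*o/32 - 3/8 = (o/4 + 1/4)*(o - 4)*(o + 1/4)*(o + 3/2)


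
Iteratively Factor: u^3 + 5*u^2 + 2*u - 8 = (u + 2)*(u^2 + 3*u - 4) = (u - 1)*(u + 2)*(u + 4)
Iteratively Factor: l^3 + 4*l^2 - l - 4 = (l - 1)*(l^2 + 5*l + 4) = (l - 1)*(l + 1)*(l + 4)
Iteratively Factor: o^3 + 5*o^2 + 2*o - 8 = (o + 2)*(o^2 + 3*o - 4) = (o + 2)*(o + 4)*(o - 1)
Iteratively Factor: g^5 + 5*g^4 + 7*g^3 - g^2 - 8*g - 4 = (g + 2)*(g^4 + 3*g^3 + g^2 - 3*g - 2) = (g + 1)*(g + 2)*(g^3 + 2*g^2 - g - 2) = (g + 1)*(g + 2)^2*(g^2 - 1) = (g - 1)*(g + 1)*(g + 2)^2*(g + 1)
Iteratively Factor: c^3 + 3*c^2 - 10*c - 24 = (c + 2)*(c^2 + c - 12) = (c - 3)*(c + 2)*(c + 4)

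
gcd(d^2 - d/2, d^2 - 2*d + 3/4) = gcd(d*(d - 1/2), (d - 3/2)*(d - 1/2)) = d - 1/2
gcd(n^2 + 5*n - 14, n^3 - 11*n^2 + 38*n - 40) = n - 2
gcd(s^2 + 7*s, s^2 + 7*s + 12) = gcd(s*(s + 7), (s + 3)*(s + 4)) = 1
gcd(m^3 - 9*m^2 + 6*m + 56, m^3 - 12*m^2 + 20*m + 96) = m + 2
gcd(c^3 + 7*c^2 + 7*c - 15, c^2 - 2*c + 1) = c - 1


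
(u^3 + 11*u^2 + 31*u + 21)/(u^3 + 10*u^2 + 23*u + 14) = (u + 3)/(u + 2)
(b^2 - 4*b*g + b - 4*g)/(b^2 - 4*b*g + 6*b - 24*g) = (b + 1)/(b + 6)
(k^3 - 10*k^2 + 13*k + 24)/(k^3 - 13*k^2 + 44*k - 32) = (k^2 - 2*k - 3)/(k^2 - 5*k + 4)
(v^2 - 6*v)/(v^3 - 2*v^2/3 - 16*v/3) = 3*(6 - v)/(-3*v^2 + 2*v + 16)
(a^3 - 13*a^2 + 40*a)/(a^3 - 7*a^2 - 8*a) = (a - 5)/(a + 1)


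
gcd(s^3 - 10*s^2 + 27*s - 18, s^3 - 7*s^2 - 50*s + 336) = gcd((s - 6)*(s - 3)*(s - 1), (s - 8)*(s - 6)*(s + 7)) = s - 6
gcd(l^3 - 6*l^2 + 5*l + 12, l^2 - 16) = l - 4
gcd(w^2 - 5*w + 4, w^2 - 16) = w - 4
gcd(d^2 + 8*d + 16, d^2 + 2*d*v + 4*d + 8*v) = d + 4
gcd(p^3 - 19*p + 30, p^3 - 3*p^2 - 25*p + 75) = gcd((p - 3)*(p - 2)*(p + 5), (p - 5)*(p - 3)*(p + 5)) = p^2 + 2*p - 15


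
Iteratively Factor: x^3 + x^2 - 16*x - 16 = (x + 4)*(x^2 - 3*x - 4) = (x + 1)*(x + 4)*(x - 4)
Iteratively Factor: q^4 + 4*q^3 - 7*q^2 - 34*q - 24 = (q + 4)*(q^3 - 7*q - 6) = (q + 2)*(q + 4)*(q^2 - 2*q - 3) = (q - 3)*(q + 2)*(q + 4)*(q + 1)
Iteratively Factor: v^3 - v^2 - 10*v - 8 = (v + 1)*(v^2 - 2*v - 8) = (v - 4)*(v + 1)*(v + 2)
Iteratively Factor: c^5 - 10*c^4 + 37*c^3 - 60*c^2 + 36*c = (c - 2)*(c^4 - 8*c^3 + 21*c^2 - 18*c) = c*(c - 2)*(c^3 - 8*c^2 + 21*c - 18) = c*(c - 3)*(c - 2)*(c^2 - 5*c + 6) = c*(c - 3)^2*(c - 2)*(c - 2)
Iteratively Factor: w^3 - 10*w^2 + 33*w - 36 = (w - 3)*(w^2 - 7*w + 12) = (w - 3)^2*(w - 4)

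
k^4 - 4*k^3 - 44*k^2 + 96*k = k*(k - 8)*(k - 2)*(k + 6)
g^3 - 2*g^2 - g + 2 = (g - 2)*(g - 1)*(g + 1)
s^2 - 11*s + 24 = (s - 8)*(s - 3)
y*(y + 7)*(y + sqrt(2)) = y^3 + sqrt(2)*y^2 + 7*y^2 + 7*sqrt(2)*y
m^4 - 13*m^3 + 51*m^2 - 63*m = m*(m - 7)*(m - 3)^2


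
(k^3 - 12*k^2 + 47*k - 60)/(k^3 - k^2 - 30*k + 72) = (k - 5)/(k + 6)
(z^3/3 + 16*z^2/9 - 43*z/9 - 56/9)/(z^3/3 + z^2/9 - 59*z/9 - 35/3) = (3*z^3 + 16*z^2 - 43*z - 56)/(3*z^3 + z^2 - 59*z - 105)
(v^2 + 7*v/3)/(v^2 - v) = (v + 7/3)/(v - 1)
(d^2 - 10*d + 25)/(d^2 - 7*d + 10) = (d - 5)/(d - 2)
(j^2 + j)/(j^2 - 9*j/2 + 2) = 2*j*(j + 1)/(2*j^2 - 9*j + 4)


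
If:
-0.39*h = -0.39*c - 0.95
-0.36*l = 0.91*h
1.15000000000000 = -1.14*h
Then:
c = -3.44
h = -1.01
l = 2.55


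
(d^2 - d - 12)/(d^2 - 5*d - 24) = (d - 4)/(d - 8)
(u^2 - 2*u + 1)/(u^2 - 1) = (u - 1)/(u + 1)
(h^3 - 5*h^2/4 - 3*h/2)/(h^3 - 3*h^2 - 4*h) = (-4*h^2 + 5*h + 6)/(4*(-h^2 + 3*h + 4))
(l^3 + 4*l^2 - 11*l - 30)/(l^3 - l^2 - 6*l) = (l + 5)/l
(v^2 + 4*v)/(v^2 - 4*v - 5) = v*(v + 4)/(v^2 - 4*v - 5)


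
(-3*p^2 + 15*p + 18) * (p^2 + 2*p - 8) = -3*p^4 + 9*p^3 + 72*p^2 - 84*p - 144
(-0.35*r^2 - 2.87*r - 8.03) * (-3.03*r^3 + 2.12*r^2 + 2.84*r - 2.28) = 1.0605*r^5 + 7.9541*r^4 + 17.2525*r^3 - 24.3764*r^2 - 16.2616*r + 18.3084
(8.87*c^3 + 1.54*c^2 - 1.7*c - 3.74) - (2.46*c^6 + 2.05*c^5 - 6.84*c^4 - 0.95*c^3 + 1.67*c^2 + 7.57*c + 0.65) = -2.46*c^6 - 2.05*c^5 + 6.84*c^4 + 9.82*c^3 - 0.13*c^2 - 9.27*c - 4.39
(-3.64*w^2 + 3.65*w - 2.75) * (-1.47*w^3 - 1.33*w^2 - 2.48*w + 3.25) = 5.3508*w^5 - 0.524299999999999*w^4 + 8.2152*w^3 - 17.2245*w^2 + 18.6825*w - 8.9375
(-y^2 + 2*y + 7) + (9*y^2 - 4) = 8*y^2 + 2*y + 3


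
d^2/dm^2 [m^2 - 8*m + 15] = 2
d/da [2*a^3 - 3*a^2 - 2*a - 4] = 6*a^2 - 6*a - 2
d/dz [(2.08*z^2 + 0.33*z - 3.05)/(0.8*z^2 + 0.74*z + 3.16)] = (1.2752*z^2 + 18.0256*z + 3.2998)/(0.64*z^4 + 1.184*z^3 + 5.6036*z^2 + 4.6768*z + 9.9856)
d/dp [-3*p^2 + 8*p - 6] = 8 - 6*p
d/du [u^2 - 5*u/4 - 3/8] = 2*u - 5/4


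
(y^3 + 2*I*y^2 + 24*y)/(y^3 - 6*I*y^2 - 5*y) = (y^2 + 2*I*y + 24)/(y^2 - 6*I*y - 5)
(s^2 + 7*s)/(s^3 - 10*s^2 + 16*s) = (s + 7)/(s^2 - 10*s + 16)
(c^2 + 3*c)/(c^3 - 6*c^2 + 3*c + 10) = c*(c + 3)/(c^3 - 6*c^2 + 3*c + 10)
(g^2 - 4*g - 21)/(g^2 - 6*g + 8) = (g^2 - 4*g - 21)/(g^2 - 6*g + 8)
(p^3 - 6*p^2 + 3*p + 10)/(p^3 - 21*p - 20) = (p - 2)/(p + 4)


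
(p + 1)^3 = p^3 + 3*p^2 + 3*p + 1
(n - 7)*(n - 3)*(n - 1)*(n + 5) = n^4 - 6*n^3 - 24*n^2 + 134*n - 105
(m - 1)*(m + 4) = m^2 + 3*m - 4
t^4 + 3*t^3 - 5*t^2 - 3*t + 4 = (t - 1)^2*(t + 1)*(t + 4)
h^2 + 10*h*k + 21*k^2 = (h + 3*k)*(h + 7*k)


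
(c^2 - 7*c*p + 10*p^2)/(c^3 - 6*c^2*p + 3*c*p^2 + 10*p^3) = 1/(c + p)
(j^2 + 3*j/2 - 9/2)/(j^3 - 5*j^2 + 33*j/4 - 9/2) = 2*(j + 3)/(2*j^2 - 7*j + 6)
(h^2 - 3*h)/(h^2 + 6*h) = (h - 3)/(h + 6)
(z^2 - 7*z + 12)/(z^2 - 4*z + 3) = (z - 4)/(z - 1)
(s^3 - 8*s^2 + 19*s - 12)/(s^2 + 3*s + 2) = (s^3 - 8*s^2 + 19*s - 12)/(s^2 + 3*s + 2)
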